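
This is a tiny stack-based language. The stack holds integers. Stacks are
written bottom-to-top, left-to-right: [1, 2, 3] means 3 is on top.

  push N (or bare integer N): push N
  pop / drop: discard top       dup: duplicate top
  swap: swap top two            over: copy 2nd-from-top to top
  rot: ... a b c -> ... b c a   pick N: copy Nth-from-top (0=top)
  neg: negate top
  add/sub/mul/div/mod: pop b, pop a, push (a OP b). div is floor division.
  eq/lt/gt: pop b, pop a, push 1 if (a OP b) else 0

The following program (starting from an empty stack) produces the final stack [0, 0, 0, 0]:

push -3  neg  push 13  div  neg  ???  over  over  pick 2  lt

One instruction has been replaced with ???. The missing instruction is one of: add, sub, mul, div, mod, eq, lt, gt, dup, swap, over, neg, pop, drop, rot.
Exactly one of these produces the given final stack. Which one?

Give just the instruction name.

Answer: dup

Derivation:
Stack before ???: [0]
Stack after ???:  [0, 0]
The instruction that transforms [0] -> [0, 0] is: dup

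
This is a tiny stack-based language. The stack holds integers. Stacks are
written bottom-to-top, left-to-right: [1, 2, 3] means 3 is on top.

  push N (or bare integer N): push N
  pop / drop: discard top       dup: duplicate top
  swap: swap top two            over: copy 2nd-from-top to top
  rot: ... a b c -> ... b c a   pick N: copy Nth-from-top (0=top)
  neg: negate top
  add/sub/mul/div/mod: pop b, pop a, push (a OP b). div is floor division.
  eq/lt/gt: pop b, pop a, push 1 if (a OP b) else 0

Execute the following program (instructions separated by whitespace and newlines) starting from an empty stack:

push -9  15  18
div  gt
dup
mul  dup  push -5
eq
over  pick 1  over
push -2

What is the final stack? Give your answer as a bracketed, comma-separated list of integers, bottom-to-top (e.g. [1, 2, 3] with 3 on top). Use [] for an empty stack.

Answer: [0, 0, 0, 0, 0, -2]

Derivation:
After 'push -9': [-9]
After 'push 15': [-9, 15]
After 'push 18': [-9, 15, 18]
After 'div': [-9, 0]
After 'gt': [0]
After 'dup': [0, 0]
After 'mul': [0]
After 'dup': [0, 0]
After 'push -5': [0, 0, -5]
After 'eq': [0, 0]
After 'over': [0, 0, 0]
After 'pick 1': [0, 0, 0, 0]
After 'over': [0, 0, 0, 0, 0]
After 'push -2': [0, 0, 0, 0, 0, -2]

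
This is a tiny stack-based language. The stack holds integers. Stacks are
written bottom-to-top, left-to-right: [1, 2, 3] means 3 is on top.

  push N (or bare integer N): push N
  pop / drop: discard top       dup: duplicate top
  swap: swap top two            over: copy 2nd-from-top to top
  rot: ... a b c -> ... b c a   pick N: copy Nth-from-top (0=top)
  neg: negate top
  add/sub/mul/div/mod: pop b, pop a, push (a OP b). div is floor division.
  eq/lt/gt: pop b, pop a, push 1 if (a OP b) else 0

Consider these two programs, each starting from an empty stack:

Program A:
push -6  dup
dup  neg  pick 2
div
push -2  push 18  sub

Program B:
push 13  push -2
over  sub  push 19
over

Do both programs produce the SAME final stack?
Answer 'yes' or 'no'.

Program A trace:
  After 'push -6': [-6]
  After 'dup': [-6, -6]
  After 'dup': [-6, -6, -6]
  After 'neg': [-6, -6, 6]
  After 'pick 2': [-6, -6, 6, -6]
  After 'div': [-6, -6, -1]
  After 'push -2': [-6, -6, -1, -2]
  After 'push 18': [-6, -6, -1, -2, 18]
  After 'sub': [-6, -6, -1, -20]
Program A final stack: [-6, -6, -1, -20]

Program B trace:
  After 'push 13': [13]
  After 'push -2': [13, -2]
  After 'over': [13, -2, 13]
  After 'sub': [13, -15]
  After 'push 19': [13, -15, 19]
  After 'over': [13, -15, 19, -15]
Program B final stack: [13, -15, 19, -15]
Same: no

Answer: no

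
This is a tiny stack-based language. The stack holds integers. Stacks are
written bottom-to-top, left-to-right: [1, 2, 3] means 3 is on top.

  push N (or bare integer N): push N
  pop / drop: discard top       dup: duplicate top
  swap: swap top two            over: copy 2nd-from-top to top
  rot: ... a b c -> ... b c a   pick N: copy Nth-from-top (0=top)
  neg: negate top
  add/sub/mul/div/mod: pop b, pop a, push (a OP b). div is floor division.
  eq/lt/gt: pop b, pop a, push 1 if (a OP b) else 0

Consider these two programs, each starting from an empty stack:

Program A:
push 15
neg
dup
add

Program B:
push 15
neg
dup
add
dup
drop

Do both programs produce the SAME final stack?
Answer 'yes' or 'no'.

Answer: yes

Derivation:
Program A trace:
  After 'push 15': [15]
  After 'neg': [-15]
  After 'dup': [-15, -15]
  After 'add': [-30]
Program A final stack: [-30]

Program B trace:
  After 'push 15': [15]
  After 'neg': [-15]
  After 'dup': [-15, -15]
  After 'add': [-30]
  After 'dup': [-30, -30]
  After 'drop': [-30]
Program B final stack: [-30]
Same: yes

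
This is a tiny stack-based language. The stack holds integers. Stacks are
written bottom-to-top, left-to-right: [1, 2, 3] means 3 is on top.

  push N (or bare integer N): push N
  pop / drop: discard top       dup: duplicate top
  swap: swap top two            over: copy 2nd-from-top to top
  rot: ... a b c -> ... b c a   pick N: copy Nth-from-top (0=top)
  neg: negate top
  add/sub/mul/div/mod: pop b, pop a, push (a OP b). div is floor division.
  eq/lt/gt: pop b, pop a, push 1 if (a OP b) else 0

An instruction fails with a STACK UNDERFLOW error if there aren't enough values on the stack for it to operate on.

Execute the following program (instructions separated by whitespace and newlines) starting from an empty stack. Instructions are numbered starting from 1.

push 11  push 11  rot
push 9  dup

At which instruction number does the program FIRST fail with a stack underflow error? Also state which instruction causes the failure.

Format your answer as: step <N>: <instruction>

Step 1 ('push 11'): stack = [11], depth = 1
Step 2 ('push 11'): stack = [11, 11], depth = 2
Step 3 ('rot'): needs 3 value(s) but depth is 2 — STACK UNDERFLOW

Answer: step 3: rot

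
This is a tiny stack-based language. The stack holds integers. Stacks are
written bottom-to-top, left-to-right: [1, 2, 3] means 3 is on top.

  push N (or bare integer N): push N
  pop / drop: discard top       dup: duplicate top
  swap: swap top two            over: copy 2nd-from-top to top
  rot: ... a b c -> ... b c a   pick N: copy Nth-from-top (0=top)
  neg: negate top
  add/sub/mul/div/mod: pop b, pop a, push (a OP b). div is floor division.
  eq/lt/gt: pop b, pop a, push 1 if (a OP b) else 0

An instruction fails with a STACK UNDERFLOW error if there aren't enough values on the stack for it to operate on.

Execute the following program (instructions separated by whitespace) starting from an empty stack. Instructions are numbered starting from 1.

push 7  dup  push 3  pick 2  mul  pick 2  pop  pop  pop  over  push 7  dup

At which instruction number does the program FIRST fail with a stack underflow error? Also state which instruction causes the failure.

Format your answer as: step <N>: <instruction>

Step 1 ('push 7'): stack = [7], depth = 1
Step 2 ('dup'): stack = [7, 7], depth = 2
Step 3 ('push 3'): stack = [7, 7, 3], depth = 3
Step 4 ('pick 2'): stack = [7, 7, 3, 7], depth = 4
Step 5 ('mul'): stack = [7, 7, 21], depth = 3
Step 6 ('pick 2'): stack = [7, 7, 21, 7], depth = 4
Step 7 ('pop'): stack = [7, 7, 21], depth = 3
Step 8 ('pop'): stack = [7, 7], depth = 2
Step 9 ('pop'): stack = [7], depth = 1
Step 10 ('over'): needs 2 value(s) but depth is 1 — STACK UNDERFLOW

Answer: step 10: over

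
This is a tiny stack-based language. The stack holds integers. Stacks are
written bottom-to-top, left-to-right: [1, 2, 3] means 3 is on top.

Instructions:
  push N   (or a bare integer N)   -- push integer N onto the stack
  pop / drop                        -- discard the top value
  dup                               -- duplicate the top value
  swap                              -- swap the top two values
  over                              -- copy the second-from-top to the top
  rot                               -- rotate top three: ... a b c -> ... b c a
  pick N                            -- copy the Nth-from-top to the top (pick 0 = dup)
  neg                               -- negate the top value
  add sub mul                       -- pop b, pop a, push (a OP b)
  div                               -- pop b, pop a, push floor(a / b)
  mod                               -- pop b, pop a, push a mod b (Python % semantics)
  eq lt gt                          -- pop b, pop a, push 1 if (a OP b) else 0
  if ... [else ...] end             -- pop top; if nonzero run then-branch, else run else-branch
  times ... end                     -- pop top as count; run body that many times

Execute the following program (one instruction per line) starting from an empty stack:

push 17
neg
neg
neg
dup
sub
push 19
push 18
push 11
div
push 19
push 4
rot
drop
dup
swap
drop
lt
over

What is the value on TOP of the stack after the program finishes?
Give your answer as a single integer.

After 'push 17': [17]
After 'neg': [-17]
After 'neg': [17]
After 'neg': [-17]
After 'dup': [-17, -17]
After 'sub': [0]
After 'push 19': [0, 19]
After 'push 18': [0, 19, 18]
After 'push 11': [0, 19, 18, 11]
After 'div': [0, 19, 1]
After 'push 19': [0, 19, 1, 19]
After 'push 4': [0, 19, 1, 19, 4]
After 'rot': [0, 19, 19, 4, 1]
After 'drop': [0, 19, 19, 4]
After 'dup': [0, 19, 19, 4, 4]
After 'swap': [0, 19, 19, 4, 4]
After 'drop': [0, 19, 19, 4]
After 'lt': [0, 19, 0]
After 'over': [0, 19, 0, 19]

Answer: 19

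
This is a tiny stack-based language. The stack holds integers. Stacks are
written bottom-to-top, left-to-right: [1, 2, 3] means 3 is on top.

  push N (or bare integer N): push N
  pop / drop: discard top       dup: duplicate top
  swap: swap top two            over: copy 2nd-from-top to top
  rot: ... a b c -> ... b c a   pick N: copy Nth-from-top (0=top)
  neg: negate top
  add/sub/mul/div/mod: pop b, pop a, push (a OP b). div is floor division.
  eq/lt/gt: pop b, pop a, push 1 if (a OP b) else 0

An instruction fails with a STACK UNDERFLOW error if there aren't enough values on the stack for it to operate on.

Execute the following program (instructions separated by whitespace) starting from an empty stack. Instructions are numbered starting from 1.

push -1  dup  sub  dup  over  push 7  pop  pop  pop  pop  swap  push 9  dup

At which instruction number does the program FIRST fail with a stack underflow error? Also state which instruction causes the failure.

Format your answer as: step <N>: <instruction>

Step 1 ('push -1'): stack = [-1], depth = 1
Step 2 ('dup'): stack = [-1, -1], depth = 2
Step 3 ('sub'): stack = [0], depth = 1
Step 4 ('dup'): stack = [0, 0], depth = 2
Step 5 ('over'): stack = [0, 0, 0], depth = 3
Step 6 ('push 7'): stack = [0, 0, 0, 7], depth = 4
Step 7 ('pop'): stack = [0, 0, 0], depth = 3
Step 8 ('pop'): stack = [0, 0], depth = 2
Step 9 ('pop'): stack = [0], depth = 1
Step 10 ('pop'): stack = [], depth = 0
Step 11 ('swap'): needs 2 value(s) but depth is 0 — STACK UNDERFLOW

Answer: step 11: swap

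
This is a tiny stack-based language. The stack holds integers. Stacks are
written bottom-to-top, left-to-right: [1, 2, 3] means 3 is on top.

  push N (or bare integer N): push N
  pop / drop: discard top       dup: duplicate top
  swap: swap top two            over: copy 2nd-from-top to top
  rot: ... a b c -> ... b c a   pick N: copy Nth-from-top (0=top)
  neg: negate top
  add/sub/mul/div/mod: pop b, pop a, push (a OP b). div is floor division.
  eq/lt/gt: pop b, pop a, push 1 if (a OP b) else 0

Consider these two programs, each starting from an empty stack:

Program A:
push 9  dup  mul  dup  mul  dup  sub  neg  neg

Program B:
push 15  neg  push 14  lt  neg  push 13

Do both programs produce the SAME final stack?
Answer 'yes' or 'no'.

Answer: no

Derivation:
Program A trace:
  After 'push 9': [9]
  After 'dup': [9, 9]
  After 'mul': [81]
  After 'dup': [81, 81]
  After 'mul': [6561]
  After 'dup': [6561, 6561]
  After 'sub': [0]
  After 'neg': [0]
  After 'neg': [0]
Program A final stack: [0]

Program B trace:
  After 'push 15': [15]
  After 'neg': [-15]
  After 'push 14': [-15, 14]
  After 'lt': [1]
  After 'neg': [-1]
  After 'push 13': [-1, 13]
Program B final stack: [-1, 13]
Same: no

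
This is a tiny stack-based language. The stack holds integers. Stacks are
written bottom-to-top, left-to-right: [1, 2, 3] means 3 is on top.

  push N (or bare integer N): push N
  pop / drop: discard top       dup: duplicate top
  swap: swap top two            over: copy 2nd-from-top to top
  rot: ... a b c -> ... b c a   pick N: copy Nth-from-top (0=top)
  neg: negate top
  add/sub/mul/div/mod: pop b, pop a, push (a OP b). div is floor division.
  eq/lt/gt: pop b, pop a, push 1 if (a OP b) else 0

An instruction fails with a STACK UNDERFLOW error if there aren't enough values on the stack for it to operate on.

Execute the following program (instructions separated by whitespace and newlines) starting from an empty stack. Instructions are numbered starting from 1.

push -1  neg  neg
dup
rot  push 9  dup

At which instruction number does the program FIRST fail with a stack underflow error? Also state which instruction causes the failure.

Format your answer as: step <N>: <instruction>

Step 1 ('push -1'): stack = [-1], depth = 1
Step 2 ('neg'): stack = [1], depth = 1
Step 3 ('neg'): stack = [-1], depth = 1
Step 4 ('dup'): stack = [-1, -1], depth = 2
Step 5 ('rot'): needs 3 value(s) but depth is 2 — STACK UNDERFLOW

Answer: step 5: rot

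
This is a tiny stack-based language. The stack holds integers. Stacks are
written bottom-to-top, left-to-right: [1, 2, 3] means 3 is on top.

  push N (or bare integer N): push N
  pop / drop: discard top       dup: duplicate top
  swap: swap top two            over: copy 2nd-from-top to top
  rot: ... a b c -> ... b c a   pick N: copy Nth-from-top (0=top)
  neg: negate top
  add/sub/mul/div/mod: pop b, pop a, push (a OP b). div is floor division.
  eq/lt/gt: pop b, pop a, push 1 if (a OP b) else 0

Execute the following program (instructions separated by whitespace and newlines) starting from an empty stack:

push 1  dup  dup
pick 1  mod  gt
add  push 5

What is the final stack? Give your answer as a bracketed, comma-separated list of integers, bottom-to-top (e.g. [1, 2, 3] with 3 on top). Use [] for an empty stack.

Answer: [2, 5]

Derivation:
After 'push 1': [1]
After 'dup': [1, 1]
After 'dup': [1, 1, 1]
After 'pick 1': [1, 1, 1, 1]
After 'mod': [1, 1, 0]
After 'gt': [1, 1]
After 'add': [2]
After 'push 5': [2, 5]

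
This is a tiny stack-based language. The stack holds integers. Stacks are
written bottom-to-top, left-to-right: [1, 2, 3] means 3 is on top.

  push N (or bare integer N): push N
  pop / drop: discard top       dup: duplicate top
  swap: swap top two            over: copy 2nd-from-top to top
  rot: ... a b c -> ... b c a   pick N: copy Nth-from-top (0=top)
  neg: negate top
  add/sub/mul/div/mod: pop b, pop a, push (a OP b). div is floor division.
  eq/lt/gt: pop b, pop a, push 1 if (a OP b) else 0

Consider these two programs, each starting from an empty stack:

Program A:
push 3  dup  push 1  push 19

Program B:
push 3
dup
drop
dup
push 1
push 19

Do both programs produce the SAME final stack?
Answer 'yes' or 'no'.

Program A trace:
  After 'push 3': [3]
  After 'dup': [3, 3]
  After 'push 1': [3, 3, 1]
  After 'push 19': [3, 3, 1, 19]
Program A final stack: [3, 3, 1, 19]

Program B trace:
  After 'push 3': [3]
  After 'dup': [3, 3]
  After 'drop': [3]
  After 'dup': [3, 3]
  After 'push 1': [3, 3, 1]
  After 'push 19': [3, 3, 1, 19]
Program B final stack: [3, 3, 1, 19]
Same: yes

Answer: yes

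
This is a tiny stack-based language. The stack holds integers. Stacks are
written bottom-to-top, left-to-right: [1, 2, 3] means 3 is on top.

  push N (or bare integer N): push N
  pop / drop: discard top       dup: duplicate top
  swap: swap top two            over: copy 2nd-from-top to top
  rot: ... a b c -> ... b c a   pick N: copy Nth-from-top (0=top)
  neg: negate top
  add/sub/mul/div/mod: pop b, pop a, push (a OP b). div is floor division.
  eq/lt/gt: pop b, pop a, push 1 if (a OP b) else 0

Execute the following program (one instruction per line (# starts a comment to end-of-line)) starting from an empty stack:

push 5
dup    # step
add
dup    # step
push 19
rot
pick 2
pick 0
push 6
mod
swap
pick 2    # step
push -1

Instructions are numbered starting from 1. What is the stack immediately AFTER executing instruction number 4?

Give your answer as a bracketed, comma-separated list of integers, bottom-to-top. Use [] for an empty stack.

Answer: [10, 10]

Derivation:
Step 1 ('push 5'): [5]
Step 2 ('dup'): [5, 5]
Step 3 ('add'): [10]
Step 4 ('dup'): [10, 10]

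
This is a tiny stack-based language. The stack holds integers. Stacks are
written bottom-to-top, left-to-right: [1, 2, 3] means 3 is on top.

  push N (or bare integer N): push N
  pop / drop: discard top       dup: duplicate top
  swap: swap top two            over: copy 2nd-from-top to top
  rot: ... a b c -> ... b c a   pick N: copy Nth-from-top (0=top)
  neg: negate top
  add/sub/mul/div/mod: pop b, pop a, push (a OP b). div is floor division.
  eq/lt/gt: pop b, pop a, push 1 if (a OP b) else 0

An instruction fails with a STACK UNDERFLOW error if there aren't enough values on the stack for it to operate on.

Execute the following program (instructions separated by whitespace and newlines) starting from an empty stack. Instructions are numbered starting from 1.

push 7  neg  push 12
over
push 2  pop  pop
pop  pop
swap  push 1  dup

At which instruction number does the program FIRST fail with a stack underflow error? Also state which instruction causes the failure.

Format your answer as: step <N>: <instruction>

Step 1 ('push 7'): stack = [7], depth = 1
Step 2 ('neg'): stack = [-7], depth = 1
Step 3 ('push 12'): stack = [-7, 12], depth = 2
Step 4 ('over'): stack = [-7, 12, -7], depth = 3
Step 5 ('push 2'): stack = [-7, 12, -7, 2], depth = 4
Step 6 ('pop'): stack = [-7, 12, -7], depth = 3
Step 7 ('pop'): stack = [-7, 12], depth = 2
Step 8 ('pop'): stack = [-7], depth = 1
Step 9 ('pop'): stack = [], depth = 0
Step 10 ('swap'): needs 2 value(s) but depth is 0 — STACK UNDERFLOW

Answer: step 10: swap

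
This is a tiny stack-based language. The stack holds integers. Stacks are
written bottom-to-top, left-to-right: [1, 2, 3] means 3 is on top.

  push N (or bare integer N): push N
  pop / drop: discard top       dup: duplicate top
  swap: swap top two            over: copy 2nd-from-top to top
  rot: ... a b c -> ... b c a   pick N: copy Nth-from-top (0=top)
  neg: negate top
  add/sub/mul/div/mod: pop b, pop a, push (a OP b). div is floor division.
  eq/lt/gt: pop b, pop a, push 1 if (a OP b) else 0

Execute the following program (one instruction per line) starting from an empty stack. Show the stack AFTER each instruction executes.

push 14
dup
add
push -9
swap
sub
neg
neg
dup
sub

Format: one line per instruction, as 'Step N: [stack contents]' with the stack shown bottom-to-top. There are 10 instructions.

Step 1: [14]
Step 2: [14, 14]
Step 3: [28]
Step 4: [28, -9]
Step 5: [-9, 28]
Step 6: [-37]
Step 7: [37]
Step 8: [-37]
Step 9: [-37, -37]
Step 10: [0]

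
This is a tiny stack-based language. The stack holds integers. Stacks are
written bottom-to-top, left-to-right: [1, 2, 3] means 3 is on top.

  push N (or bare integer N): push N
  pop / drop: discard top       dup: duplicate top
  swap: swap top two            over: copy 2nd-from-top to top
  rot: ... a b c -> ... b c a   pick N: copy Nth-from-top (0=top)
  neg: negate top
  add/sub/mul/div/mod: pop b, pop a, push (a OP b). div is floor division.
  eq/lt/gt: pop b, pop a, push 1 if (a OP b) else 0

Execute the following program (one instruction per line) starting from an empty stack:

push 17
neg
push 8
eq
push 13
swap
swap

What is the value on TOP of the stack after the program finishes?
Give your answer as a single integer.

Answer: 13

Derivation:
After 'push 17': [17]
After 'neg': [-17]
After 'push 8': [-17, 8]
After 'eq': [0]
After 'push 13': [0, 13]
After 'swap': [13, 0]
After 'swap': [0, 13]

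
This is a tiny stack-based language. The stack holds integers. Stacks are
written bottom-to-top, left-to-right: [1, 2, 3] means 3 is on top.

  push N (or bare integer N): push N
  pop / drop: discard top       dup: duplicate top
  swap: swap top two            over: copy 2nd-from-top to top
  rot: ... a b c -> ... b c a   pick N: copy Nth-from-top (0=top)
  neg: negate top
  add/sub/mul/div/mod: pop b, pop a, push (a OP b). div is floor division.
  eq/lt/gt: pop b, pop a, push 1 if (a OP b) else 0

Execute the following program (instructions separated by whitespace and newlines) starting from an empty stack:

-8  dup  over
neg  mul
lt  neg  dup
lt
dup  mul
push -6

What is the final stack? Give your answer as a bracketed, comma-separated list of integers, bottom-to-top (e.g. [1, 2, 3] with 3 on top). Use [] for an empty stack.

After 'push -8': [-8]
After 'dup': [-8, -8]
After 'over': [-8, -8, -8]
After 'neg': [-8, -8, 8]
After 'mul': [-8, -64]
After 'lt': [0]
After 'neg': [0]
After 'dup': [0, 0]
After 'lt': [0]
After 'dup': [0, 0]
After 'mul': [0]
After 'push -6': [0, -6]

Answer: [0, -6]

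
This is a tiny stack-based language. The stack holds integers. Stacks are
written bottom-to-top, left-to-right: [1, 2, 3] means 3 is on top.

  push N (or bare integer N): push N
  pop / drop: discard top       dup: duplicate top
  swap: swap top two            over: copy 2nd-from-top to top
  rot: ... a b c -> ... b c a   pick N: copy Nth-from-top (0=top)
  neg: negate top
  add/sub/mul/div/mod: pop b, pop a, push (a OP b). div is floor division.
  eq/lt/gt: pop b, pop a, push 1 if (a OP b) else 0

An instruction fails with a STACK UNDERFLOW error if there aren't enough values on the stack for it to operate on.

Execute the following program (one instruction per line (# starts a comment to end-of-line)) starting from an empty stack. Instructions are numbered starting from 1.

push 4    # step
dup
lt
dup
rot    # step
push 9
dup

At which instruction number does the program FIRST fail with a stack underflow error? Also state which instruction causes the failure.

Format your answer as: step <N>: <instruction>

Answer: step 5: rot

Derivation:
Step 1 ('push 4'): stack = [4], depth = 1
Step 2 ('dup'): stack = [4, 4], depth = 2
Step 3 ('lt'): stack = [0], depth = 1
Step 4 ('dup'): stack = [0, 0], depth = 2
Step 5 ('rot'): needs 3 value(s) but depth is 2 — STACK UNDERFLOW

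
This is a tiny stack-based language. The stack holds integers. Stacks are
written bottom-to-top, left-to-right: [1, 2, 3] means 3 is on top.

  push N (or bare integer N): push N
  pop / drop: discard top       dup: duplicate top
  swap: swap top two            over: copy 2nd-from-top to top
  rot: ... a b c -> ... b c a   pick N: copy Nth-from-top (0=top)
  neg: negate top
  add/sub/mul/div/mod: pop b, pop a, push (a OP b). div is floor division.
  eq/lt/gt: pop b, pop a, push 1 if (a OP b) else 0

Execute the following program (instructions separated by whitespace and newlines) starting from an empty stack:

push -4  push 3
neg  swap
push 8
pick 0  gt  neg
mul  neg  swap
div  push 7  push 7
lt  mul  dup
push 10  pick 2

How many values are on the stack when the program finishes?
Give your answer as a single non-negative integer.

Answer: 4

Derivation:
After 'push -4': stack = [-4] (depth 1)
After 'push 3': stack = [-4, 3] (depth 2)
After 'neg': stack = [-4, -3] (depth 2)
After 'swap': stack = [-3, -4] (depth 2)
After 'push 8': stack = [-3, -4, 8] (depth 3)
After 'pick 0': stack = [-3, -4, 8, 8] (depth 4)
After 'gt': stack = [-3, -4, 0] (depth 3)
After 'neg': stack = [-3, -4, 0] (depth 3)
After 'mul': stack = [-3, 0] (depth 2)
After 'neg': stack = [-3, 0] (depth 2)
After 'swap': stack = [0, -3] (depth 2)
After 'div': stack = [0] (depth 1)
After 'push 7': stack = [0, 7] (depth 2)
After 'push 7': stack = [0, 7, 7] (depth 3)
After 'lt': stack = [0, 0] (depth 2)
After 'mul': stack = [0] (depth 1)
After 'dup': stack = [0, 0] (depth 2)
After 'push 10': stack = [0, 0, 10] (depth 3)
After 'pick 2': stack = [0, 0, 10, 0] (depth 4)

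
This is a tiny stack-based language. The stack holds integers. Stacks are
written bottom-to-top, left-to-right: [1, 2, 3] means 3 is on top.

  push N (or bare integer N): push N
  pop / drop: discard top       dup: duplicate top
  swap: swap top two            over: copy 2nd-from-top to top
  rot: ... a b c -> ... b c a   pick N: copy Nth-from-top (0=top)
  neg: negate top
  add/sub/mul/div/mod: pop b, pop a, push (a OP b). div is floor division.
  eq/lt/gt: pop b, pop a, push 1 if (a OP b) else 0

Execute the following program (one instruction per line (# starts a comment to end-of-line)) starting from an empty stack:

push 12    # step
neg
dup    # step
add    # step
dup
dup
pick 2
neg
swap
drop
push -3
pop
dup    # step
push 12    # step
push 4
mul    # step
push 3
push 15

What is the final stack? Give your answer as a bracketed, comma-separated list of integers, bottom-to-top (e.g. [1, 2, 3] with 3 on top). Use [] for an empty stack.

After 'push 12': [12]
After 'neg': [-12]
After 'dup': [-12, -12]
After 'add': [-24]
After 'dup': [-24, -24]
After 'dup': [-24, -24, -24]
After 'pick 2': [-24, -24, -24, -24]
After 'neg': [-24, -24, -24, 24]
After 'swap': [-24, -24, 24, -24]
After 'drop': [-24, -24, 24]
After 'push -3': [-24, -24, 24, -3]
After 'pop': [-24, -24, 24]
After 'dup': [-24, -24, 24, 24]
After 'push 12': [-24, -24, 24, 24, 12]
After 'push 4': [-24, -24, 24, 24, 12, 4]
After 'mul': [-24, -24, 24, 24, 48]
After 'push 3': [-24, -24, 24, 24, 48, 3]
After 'push 15': [-24, -24, 24, 24, 48, 3, 15]

Answer: [-24, -24, 24, 24, 48, 3, 15]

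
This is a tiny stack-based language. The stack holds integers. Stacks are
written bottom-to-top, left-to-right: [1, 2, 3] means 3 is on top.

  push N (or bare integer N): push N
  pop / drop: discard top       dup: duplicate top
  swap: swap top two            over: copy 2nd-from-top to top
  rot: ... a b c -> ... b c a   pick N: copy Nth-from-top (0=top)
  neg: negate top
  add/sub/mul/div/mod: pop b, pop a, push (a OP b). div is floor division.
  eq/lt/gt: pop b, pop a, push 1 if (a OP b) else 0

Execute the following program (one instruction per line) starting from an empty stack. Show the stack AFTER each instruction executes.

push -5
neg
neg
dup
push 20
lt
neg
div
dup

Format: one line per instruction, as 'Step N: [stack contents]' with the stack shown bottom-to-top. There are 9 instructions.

Step 1: [-5]
Step 2: [5]
Step 3: [-5]
Step 4: [-5, -5]
Step 5: [-5, -5, 20]
Step 6: [-5, 1]
Step 7: [-5, -1]
Step 8: [5]
Step 9: [5, 5]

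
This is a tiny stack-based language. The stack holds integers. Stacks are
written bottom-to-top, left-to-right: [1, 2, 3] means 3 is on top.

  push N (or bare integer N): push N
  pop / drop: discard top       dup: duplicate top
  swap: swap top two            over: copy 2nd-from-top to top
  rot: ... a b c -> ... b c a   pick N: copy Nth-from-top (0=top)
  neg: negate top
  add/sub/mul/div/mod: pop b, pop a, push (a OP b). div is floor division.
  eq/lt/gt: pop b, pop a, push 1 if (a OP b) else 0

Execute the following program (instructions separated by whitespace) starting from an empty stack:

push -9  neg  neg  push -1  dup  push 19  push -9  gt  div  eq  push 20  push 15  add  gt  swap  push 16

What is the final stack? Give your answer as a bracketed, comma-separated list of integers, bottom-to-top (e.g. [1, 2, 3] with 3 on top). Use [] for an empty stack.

After 'push -9': [-9]
After 'neg': [9]
After 'neg': [-9]
After 'push -1': [-9, -1]
After 'dup': [-9, -1, -1]
After 'push 19': [-9, -1, -1, 19]
After 'push -9': [-9, -1, -1, 19, -9]
After 'gt': [-9, -1, -1, 1]
After 'div': [-9, -1, -1]
After 'eq': [-9, 1]
After 'push 20': [-9, 1, 20]
After 'push 15': [-9, 1, 20, 15]
After 'add': [-9, 1, 35]
After 'gt': [-9, 0]
After 'swap': [0, -9]
After 'push 16': [0, -9, 16]

Answer: [0, -9, 16]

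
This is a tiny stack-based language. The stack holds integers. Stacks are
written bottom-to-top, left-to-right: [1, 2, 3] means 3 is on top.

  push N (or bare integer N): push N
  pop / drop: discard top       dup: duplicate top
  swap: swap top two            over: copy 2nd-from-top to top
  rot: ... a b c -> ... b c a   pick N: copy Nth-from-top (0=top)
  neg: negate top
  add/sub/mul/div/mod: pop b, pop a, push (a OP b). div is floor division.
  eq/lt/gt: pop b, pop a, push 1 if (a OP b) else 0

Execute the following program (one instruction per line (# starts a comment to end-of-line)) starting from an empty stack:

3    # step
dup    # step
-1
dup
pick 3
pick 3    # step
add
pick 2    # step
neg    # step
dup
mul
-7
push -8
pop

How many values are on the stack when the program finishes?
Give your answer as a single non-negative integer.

Answer: 7

Derivation:
After 'push 3': stack = [3] (depth 1)
After 'dup': stack = [3, 3] (depth 2)
After 'push -1': stack = [3, 3, -1] (depth 3)
After 'dup': stack = [3, 3, -1, -1] (depth 4)
After 'pick 3': stack = [3, 3, -1, -1, 3] (depth 5)
After 'pick 3': stack = [3, 3, -1, -1, 3, 3] (depth 6)
After 'add': stack = [3, 3, -1, -1, 6] (depth 5)
After 'pick 2': stack = [3, 3, -1, -1, 6, -1] (depth 6)
After 'neg': stack = [3, 3, -1, -1, 6, 1] (depth 6)
After 'dup': stack = [3, 3, -1, -1, 6, 1, 1] (depth 7)
After 'mul': stack = [3, 3, -1, -1, 6, 1] (depth 6)
After 'push -7': stack = [3, 3, -1, -1, 6, 1, -7] (depth 7)
After 'push -8': stack = [3, 3, -1, -1, 6, 1, -7, -8] (depth 8)
After 'pop': stack = [3, 3, -1, -1, 6, 1, -7] (depth 7)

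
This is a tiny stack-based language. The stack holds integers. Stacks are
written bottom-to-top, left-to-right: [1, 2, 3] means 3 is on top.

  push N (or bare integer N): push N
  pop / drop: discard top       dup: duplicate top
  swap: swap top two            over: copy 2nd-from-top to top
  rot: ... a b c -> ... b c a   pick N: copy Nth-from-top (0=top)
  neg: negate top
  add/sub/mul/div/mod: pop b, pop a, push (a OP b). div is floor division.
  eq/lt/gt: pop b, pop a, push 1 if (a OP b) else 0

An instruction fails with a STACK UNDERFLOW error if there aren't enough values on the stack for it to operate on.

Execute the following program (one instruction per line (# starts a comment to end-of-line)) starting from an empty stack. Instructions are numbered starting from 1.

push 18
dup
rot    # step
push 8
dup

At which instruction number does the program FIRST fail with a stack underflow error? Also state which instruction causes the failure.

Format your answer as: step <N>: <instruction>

Step 1 ('push 18'): stack = [18], depth = 1
Step 2 ('dup'): stack = [18, 18], depth = 2
Step 3 ('rot'): needs 3 value(s) but depth is 2 — STACK UNDERFLOW

Answer: step 3: rot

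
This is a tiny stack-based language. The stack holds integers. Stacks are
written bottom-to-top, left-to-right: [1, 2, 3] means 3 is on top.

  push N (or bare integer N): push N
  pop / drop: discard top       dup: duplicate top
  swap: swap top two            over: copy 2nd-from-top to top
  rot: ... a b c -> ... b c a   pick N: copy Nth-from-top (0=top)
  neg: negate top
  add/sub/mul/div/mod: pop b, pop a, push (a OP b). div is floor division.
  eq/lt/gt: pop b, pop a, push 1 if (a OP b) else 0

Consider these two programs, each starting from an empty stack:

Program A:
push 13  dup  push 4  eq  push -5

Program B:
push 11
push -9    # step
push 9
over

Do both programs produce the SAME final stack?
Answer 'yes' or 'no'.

Program A trace:
  After 'push 13': [13]
  After 'dup': [13, 13]
  After 'push 4': [13, 13, 4]
  After 'eq': [13, 0]
  After 'push -5': [13, 0, -5]
Program A final stack: [13, 0, -5]

Program B trace:
  After 'push 11': [11]
  After 'push -9': [11, -9]
  After 'push 9': [11, -9, 9]
  After 'over': [11, -9, 9, -9]
Program B final stack: [11, -9, 9, -9]
Same: no

Answer: no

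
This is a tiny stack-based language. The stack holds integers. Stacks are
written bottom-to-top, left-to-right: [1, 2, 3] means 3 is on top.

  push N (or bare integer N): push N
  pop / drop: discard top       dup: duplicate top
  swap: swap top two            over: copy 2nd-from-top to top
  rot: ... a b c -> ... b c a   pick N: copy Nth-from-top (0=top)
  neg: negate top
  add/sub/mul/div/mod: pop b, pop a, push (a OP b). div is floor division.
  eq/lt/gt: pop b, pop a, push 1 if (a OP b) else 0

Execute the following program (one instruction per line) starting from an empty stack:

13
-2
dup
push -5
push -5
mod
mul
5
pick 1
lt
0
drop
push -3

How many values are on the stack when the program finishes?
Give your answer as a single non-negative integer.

Answer: 5

Derivation:
After 'push 13': stack = [13] (depth 1)
After 'push -2': stack = [13, -2] (depth 2)
After 'dup': stack = [13, -2, -2] (depth 3)
After 'push -5': stack = [13, -2, -2, -5] (depth 4)
After 'push -5': stack = [13, -2, -2, -5, -5] (depth 5)
After 'mod': stack = [13, -2, -2, 0] (depth 4)
After 'mul': stack = [13, -2, 0] (depth 3)
After 'push 5': stack = [13, -2, 0, 5] (depth 4)
After 'pick 1': stack = [13, -2, 0, 5, 0] (depth 5)
After 'lt': stack = [13, -2, 0, 0] (depth 4)
After 'push 0': stack = [13, -2, 0, 0, 0] (depth 5)
After 'drop': stack = [13, -2, 0, 0] (depth 4)
After 'push -3': stack = [13, -2, 0, 0, -3] (depth 5)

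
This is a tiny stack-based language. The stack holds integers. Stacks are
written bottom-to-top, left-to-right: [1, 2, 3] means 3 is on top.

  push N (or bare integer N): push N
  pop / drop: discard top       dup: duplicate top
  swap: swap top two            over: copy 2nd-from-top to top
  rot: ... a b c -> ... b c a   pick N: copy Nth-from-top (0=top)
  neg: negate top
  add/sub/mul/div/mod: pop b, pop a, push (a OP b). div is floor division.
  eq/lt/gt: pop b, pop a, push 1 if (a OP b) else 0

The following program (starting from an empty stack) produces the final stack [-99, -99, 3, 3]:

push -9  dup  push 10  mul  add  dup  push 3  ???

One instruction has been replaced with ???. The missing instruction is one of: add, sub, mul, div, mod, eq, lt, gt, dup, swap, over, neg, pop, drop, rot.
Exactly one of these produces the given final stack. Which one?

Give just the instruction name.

Stack before ???: [-99, -99, 3]
Stack after ???:  [-99, -99, 3, 3]
The instruction that transforms [-99, -99, 3] -> [-99, -99, 3, 3] is: dup

Answer: dup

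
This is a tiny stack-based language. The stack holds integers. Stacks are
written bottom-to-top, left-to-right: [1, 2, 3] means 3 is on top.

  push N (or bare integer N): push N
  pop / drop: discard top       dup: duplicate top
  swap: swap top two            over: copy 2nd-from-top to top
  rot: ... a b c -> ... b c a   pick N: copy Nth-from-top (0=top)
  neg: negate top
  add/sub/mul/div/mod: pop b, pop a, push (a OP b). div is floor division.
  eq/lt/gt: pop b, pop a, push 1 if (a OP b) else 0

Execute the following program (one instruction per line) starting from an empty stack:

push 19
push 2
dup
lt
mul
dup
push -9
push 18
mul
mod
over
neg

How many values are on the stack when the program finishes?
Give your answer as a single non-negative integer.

After 'push 19': stack = [19] (depth 1)
After 'push 2': stack = [19, 2] (depth 2)
After 'dup': stack = [19, 2, 2] (depth 3)
After 'lt': stack = [19, 0] (depth 2)
After 'mul': stack = [0] (depth 1)
After 'dup': stack = [0, 0] (depth 2)
After 'push -9': stack = [0, 0, -9] (depth 3)
After 'push 18': stack = [0, 0, -9, 18] (depth 4)
After 'mul': stack = [0, 0, -162] (depth 3)
After 'mod': stack = [0, 0] (depth 2)
After 'over': stack = [0, 0, 0] (depth 3)
After 'neg': stack = [0, 0, 0] (depth 3)

Answer: 3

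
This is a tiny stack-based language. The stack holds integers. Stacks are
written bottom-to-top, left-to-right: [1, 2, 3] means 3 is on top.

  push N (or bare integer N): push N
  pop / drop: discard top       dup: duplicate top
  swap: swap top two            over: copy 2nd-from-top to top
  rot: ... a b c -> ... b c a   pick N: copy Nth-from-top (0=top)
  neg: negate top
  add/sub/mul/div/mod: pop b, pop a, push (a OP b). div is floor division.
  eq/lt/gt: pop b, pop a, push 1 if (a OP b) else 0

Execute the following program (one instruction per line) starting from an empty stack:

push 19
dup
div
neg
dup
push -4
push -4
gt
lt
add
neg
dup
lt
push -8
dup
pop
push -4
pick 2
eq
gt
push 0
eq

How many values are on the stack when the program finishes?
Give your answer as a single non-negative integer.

Answer: 2

Derivation:
After 'push 19': stack = [19] (depth 1)
After 'dup': stack = [19, 19] (depth 2)
After 'div': stack = [1] (depth 1)
After 'neg': stack = [-1] (depth 1)
After 'dup': stack = [-1, -1] (depth 2)
After 'push -4': stack = [-1, -1, -4] (depth 3)
After 'push -4': stack = [-1, -1, -4, -4] (depth 4)
After 'gt': stack = [-1, -1, 0] (depth 3)
After 'lt': stack = [-1, 1] (depth 2)
After 'add': stack = [0] (depth 1)
  ...
After 'lt': stack = [0] (depth 1)
After 'push -8': stack = [0, -8] (depth 2)
After 'dup': stack = [0, -8, -8] (depth 3)
After 'pop': stack = [0, -8] (depth 2)
After 'push -4': stack = [0, -8, -4] (depth 3)
After 'pick 2': stack = [0, -8, -4, 0] (depth 4)
After 'eq': stack = [0, -8, 0] (depth 3)
After 'gt': stack = [0, 0] (depth 2)
After 'push 0': stack = [0, 0, 0] (depth 3)
After 'eq': stack = [0, 1] (depth 2)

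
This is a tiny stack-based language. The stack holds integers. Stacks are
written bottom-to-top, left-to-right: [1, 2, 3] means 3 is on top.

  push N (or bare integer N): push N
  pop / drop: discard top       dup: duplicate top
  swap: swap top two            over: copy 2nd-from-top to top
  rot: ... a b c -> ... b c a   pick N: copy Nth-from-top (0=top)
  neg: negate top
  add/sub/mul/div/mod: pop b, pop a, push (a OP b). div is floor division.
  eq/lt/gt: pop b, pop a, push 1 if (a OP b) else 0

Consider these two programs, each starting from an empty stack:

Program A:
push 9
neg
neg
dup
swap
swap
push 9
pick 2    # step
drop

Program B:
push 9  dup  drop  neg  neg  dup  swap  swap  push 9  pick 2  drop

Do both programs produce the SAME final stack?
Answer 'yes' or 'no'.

Answer: yes

Derivation:
Program A trace:
  After 'push 9': [9]
  After 'neg': [-9]
  After 'neg': [9]
  After 'dup': [9, 9]
  After 'swap': [9, 9]
  After 'swap': [9, 9]
  After 'push 9': [9, 9, 9]
  After 'pick 2': [9, 9, 9, 9]
  After 'drop': [9, 9, 9]
Program A final stack: [9, 9, 9]

Program B trace:
  After 'push 9': [9]
  After 'dup': [9, 9]
  After 'drop': [9]
  After 'neg': [-9]
  After 'neg': [9]
  After 'dup': [9, 9]
  After 'swap': [9, 9]
  After 'swap': [9, 9]
  After 'push 9': [9, 9, 9]
  After 'pick 2': [9, 9, 9, 9]
  After 'drop': [9, 9, 9]
Program B final stack: [9, 9, 9]
Same: yes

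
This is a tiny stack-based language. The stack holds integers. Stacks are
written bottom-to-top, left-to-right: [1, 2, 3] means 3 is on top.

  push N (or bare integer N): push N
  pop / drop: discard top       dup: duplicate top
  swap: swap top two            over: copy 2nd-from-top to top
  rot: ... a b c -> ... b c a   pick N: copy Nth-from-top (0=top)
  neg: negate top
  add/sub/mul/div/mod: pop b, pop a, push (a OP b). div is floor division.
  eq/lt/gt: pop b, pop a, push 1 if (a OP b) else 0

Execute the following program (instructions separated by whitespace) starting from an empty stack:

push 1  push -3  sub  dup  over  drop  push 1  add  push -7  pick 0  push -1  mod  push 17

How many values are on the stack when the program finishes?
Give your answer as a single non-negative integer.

Answer: 5

Derivation:
After 'push 1': stack = [1] (depth 1)
After 'push -3': stack = [1, -3] (depth 2)
After 'sub': stack = [4] (depth 1)
After 'dup': stack = [4, 4] (depth 2)
After 'over': stack = [4, 4, 4] (depth 3)
After 'drop': stack = [4, 4] (depth 2)
After 'push 1': stack = [4, 4, 1] (depth 3)
After 'add': stack = [4, 5] (depth 2)
After 'push -7': stack = [4, 5, -7] (depth 3)
After 'pick 0': stack = [4, 5, -7, -7] (depth 4)
After 'push -1': stack = [4, 5, -7, -7, -1] (depth 5)
After 'mod': stack = [4, 5, -7, 0] (depth 4)
After 'push 17': stack = [4, 5, -7, 0, 17] (depth 5)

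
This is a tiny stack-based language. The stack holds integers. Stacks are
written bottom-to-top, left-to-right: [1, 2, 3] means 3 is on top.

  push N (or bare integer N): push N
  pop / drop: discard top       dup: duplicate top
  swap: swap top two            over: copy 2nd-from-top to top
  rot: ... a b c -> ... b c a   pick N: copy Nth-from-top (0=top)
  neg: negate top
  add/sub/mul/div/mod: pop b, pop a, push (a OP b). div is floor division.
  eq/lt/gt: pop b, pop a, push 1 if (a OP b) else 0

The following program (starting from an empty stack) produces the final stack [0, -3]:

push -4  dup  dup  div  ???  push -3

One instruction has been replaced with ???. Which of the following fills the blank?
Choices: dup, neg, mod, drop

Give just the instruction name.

Stack before ???: [-4, 1]
Stack after ???:  [0]
Checking each choice:
  dup: produces [-4, 1, 1, -3]
  neg: produces [-4, -1, -3]
  mod: MATCH
  drop: produces [-4, -3]


Answer: mod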